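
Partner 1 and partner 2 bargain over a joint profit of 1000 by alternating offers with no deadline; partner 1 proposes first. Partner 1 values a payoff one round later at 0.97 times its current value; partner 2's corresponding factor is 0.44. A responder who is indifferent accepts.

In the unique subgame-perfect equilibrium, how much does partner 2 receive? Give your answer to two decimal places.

23.03

Let x be partner 1's share when partner 1 proposes and y be partner 2's share when partner 2 proposes.
Partner 2 accepts iff offered ≥ 0.44·y, so x = 1000 − 0.44y. Symmetrically y = 1000 − 0.97x.
Substituting: x = 1000 − 0.44(1000 − 0.97x), giving x(1 − 0.97·0.44) = 1000(1 − 0.44).
So x = 1000 × 0.56 / 0.5732 ≈ 976.9714, and partner 2 receives 1000 − x ≈ 23.0286.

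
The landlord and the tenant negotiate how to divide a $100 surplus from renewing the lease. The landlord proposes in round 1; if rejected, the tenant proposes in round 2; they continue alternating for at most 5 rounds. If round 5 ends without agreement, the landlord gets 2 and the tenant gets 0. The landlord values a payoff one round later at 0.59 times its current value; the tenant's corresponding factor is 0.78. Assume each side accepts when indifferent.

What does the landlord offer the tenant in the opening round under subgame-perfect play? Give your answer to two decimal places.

Round 5 (the landlord proposes): the tenant will accept anything ≥ 0, so the landlord offers 0 and keeps 100.
Round 4 (the tenant proposes): the landlord can get 100 next round, worth 0.59 × 100 = 59 now, so the tenant offers 59, keeping 41.
Round 3 (the landlord proposes): the tenant can get 41 next round, worth 0.78 × 41 = 31.98 now. The landlord offers 31.98 and keeps 100 − 31.98 = 68.02.
Round 2 (the tenant proposes): the landlord can get 68.02 next round, worth 0.59 × 68.02 = 40.1318 now, so the tenant offers 40.1318, keeping 59.8682.
Round 1 (the landlord proposes): the tenant can get 59.8682 next round, worth 0.78 × 59.8682 = 46.697196 now. The landlord offers 46.697196 and keeps 100 − 46.697196 = 53.302804.

46.70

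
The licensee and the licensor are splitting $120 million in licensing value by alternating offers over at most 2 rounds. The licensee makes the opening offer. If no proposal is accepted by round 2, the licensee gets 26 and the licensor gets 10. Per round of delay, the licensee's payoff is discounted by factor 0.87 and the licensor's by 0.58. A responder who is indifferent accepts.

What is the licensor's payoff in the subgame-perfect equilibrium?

54.52

Solve by backward induction from round 2.
Round 2 (the licensor proposes): the licensee gets 26 if talks fail, so the licensor offers 26 and keeps 94.
Round 1 (the licensee proposes): the licensor can get 94 next round, worth 0.58 × 94 = 54.52 now; the licensee offers that and keeps 65.48.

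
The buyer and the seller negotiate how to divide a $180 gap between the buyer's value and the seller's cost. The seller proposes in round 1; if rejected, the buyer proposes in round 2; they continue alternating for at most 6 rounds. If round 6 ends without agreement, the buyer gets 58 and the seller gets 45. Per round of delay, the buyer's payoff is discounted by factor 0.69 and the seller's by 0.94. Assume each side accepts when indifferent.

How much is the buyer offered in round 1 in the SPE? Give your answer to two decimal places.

Round 6 (the buyer proposes): the seller gets 45 if talks fail, so the buyer offers 45 and keeps 135.
Round 5 (the seller proposes): the buyer can get 135 next round, worth 0.69 × 135 = 93.15 now. The seller offers 93.15 and keeps 180 − 93.15 = 86.85.
Round 4 (the buyer proposes): the seller can get 86.85 next round, worth 0.94 × 86.85 = 81.639 now. The buyer offers 81.639 and keeps 180 − 81.639 = 98.361.
Round 3 (the seller proposes): the buyer can get 98.361 next round, worth 0.69 × 98.361 = 67.86909 now; the seller offers that and keeps 112.13091.
Round 2 (the buyer proposes): the seller can get 112.13091 next round, worth 0.94 × 112.13091 = 105.4030554 now, so the buyer offers 105.4030554, keeping 74.5969446.
Round 1 (the seller proposes): the buyer can get 74.5969446 next round, worth 0.69 × 74.5969446 = 51.471891774 now, so the seller offers 51.471891774, keeping 128.528108226.

51.47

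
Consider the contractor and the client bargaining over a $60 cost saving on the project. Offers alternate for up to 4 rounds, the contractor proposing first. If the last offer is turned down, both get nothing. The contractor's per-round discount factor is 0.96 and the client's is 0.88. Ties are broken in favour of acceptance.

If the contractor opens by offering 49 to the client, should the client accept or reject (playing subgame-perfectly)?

Accept

Round 4 (the client proposes): the contractor will accept anything ≥ 0, so the client offers 0 and keeps 60.
Round 3 (the contractor proposes): the client can get 60 next round, worth 0.88 × 60 = 52.8 now. The contractor offers 52.8 and keeps 60 − 52.8 = 7.2.
Round 2 (the client proposes): the contractor can get 7.2 next round, worth 0.96 × 7.2 = 6.912 now, so the client offers 6.912, keeping 53.088.
So by rejecting in round 1, the client gets 53.088 next round, worth 0.88 × 53.088 = 46.71744 now.
Offer 49 ≥ 46.71744, so the client accepts.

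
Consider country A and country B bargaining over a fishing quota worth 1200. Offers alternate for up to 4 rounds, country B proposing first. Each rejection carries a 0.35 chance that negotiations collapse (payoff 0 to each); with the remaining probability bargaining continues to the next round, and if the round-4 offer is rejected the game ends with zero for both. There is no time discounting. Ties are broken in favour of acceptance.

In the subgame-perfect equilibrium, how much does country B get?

By backward induction:
Round 4 (country A proposes): country B will accept anything ≥ 0, so country A offers 0 and keeps 1200.
Round 3 (country B proposes): rejecting gives country A an expected 0.65 × 1200 = 780; country B offers that and keeps 420.
Round 2 (country A proposes): rejecting gives country B an expected 0.65 × 420 = 273; country A offers that and keeps 927.
Round 1 (country B proposes): rejecting gives country A an expected 0.65 × 927 = 602.55; country B offers that and keeps 597.45.

597.45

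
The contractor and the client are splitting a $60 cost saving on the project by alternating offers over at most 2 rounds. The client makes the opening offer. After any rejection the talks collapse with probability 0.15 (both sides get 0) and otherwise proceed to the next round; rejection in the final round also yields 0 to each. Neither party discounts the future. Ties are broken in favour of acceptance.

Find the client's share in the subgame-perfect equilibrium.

By backward induction:
Round 2 (the contractor proposes): the client will accept anything ≥ 0, so the contractor offers 0 and keeps 60.
Round 1 (the client proposes): rejecting gives the contractor an expected 0.85 × 60 = 51; the client offers that and keeps 9.

9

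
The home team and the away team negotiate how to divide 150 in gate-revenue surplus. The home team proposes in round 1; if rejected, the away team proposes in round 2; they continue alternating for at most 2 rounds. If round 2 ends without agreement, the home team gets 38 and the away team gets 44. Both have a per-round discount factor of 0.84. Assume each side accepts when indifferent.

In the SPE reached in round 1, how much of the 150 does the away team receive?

Round 2 (the away team proposes): the home team gets 38 if talks fail, so the away team offers 38 and keeps 112.
Round 1 (the home team proposes): the away team can get 112 next round, worth 0.84 × 112 = 94.08 now; the home team offers that and keeps 55.92.

94.08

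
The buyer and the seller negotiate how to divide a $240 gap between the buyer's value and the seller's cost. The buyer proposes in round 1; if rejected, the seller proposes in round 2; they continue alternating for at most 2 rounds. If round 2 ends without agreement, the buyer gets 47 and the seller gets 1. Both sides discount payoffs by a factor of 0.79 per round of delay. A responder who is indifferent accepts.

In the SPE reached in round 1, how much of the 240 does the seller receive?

152.47

Round 2 (the seller proposes): the buyer gets 47 if talks fail, so the seller offers 47 and keeps 193.
Round 1 (the buyer proposes): the seller can get 193 next round, worth 0.79 × 193 = 152.47 now, so the buyer offers 152.47, keeping 87.53.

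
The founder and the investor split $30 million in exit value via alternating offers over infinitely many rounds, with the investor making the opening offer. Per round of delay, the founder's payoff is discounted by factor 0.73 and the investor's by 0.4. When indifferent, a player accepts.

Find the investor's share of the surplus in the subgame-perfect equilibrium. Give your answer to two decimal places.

Let x be the investor's share when the investor proposes and y be the founder's share when the founder proposes.
The founder accepts iff offered ≥ 0.73·y, so x = 30 − 0.73y. Symmetrically y = 30 − 0.4x.
Substituting: x = 30 − 0.73(30 − 0.4x), giving x(1 − 0.4·0.73) = 30(1 − 0.73).
So x = 30 × 0.27 / 0.708 ≈ 11.4407, and the founder receives 30 − x ≈ 18.5593.

11.44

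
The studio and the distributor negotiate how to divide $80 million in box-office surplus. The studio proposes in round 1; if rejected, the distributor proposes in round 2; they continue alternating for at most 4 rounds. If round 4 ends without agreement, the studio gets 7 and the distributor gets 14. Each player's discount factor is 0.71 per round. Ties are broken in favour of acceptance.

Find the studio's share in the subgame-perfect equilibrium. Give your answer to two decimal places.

Round 4 (the distributor proposes): the studio gets 7 if talks fail, so the distributor offers 7 and keeps 73.
Round 3 (the studio proposes): the distributor can get 73 next round, worth 0.71 × 73 = 51.83 now, so the studio offers 51.83, keeping 28.17.
Round 2 (the distributor proposes): the studio can get 28.17 next round, worth 0.71 × 28.17 = 20.0007 now, so the distributor offers 20.0007, keeping 59.9993.
Round 1 (the studio proposes): the distributor can get 59.9993 next round, worth 0.71 × 59.9993 = 42.599503 now, so the studio offers 42.599503, keeping 37.400497.

37.40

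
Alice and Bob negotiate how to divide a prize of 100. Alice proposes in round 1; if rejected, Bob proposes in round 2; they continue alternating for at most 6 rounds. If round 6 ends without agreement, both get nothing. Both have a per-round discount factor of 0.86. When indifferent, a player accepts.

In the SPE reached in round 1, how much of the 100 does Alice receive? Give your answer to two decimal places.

Round 6 (Bob proposes): Alice will accept anything ≥ 0, so Bob offers 0 and keeps 100.
Round 5 (Alice proposes): Bob can get 100 next round, worth 0.86 × 100 = 86 now. Alice offers 86 and keeps 100 − 86 = 14.
Round 4 (Bob proposes): Alice can get 14 next round, worth 0.86 × 14 = 12.04 now, so Bob offers 12.04, keeping 87.96.
Round 3 (Alice proposes): Bob can get 87.96 next round, worth 0.86 × 87.96 = 75.6456 now; Alice offers that and keeps 24.3544.
Round 2 (Bob proposes): Alice can get 24.3544 next round, worth 0.86 × 24.3544 = 20.944784 now, so Bob offers 20.944784, keeping 79.055216.
Round 1 (Alice proposes): Bob can get 79.055216 next round, worth 0.86 × 79.055216 = 67.98748576 now, so Alice offers 67.98748576, keeping 32.01251424.

32.01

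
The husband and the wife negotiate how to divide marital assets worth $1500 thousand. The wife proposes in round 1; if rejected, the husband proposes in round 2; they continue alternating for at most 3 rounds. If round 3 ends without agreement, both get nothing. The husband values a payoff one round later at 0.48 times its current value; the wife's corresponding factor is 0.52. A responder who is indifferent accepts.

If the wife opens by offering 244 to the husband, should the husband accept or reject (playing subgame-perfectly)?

Reject

Round 3 (the wife proposes): the husband will accept anything ≥ 0, so the wife offers 0 and keeps 1500.
Round 2 (the husband proposes): the wife can get 1500 next round, worth 0.52 × 1500 = 780 now, so the husband offers 780, keeping 720.
So by rejecting in round 1, the husband gets 720 next round, worth 0.48 × 720 = 345.6 now.
Offer 244 < 345.6, so the husband rejects.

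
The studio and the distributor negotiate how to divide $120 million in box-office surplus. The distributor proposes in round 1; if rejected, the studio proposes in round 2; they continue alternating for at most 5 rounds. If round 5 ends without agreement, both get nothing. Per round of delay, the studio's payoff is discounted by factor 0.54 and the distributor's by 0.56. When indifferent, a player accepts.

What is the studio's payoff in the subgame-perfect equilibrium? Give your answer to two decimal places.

37.13

Work backward from the last round.
Round 5 (the distributor proposes): rejection yields 0 for the studio; the distributor offers 0 and keeps 120.
Round 4 (the studio proposes): the distributor can get 120 next round, worth 0.56 × 120 = 67.2 now. The studio offers 67.2 and keeps 120 − 67.2 = 52.8.
Round 3 (the distributor proposes): the studio can get 52.8 next round, worth 0.54 × 52.8 = 28.512 now; the distributor offers that and keeps 91.488.
Round 2 (the studio proposes): the distributor can get 91.488 next round, worth 0.56 × 91.488 = 51.23328 now, so the studio offers 51.23328, keeping 68.76672.
Round 1 (the distributor proposes): the studio can get 68.76672 next round, worth 0.54 × 68.76672 = 37.1340288 now; the distributor offers that and keeps 82.8659712.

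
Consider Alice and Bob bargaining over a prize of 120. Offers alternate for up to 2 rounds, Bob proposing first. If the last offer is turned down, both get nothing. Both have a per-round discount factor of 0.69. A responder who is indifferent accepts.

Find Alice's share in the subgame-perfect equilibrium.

By backward induction:
Round 2 (Alice proposes): Bob will accept anything ≥ 0, so Alice offers 0 and keeps 120.
Round 1 (Bob proposes): Alice can get 120 next round, worth 0.69 × 120 = 82.8 now, so Bob offers 82.8, keeping 37.2.

82.8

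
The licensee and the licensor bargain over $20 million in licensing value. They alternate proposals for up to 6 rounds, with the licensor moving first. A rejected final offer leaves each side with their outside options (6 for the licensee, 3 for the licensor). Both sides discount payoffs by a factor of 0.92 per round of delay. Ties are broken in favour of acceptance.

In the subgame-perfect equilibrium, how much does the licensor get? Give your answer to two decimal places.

6.08

Round 6 (the licensee proposes): the licensor gets 3 if talks fail, so the licensee offers 3 and keeps 17.
Round 5 (the licensor proposes): the licensee can get 17 next round, worth 0.92 × 17 = 15.64 now. The licensor offers 15.64 and keeps 20 − 15.64 = 4.36.
Round 4 (the licensee proposes): the licensor can get 4.36 next round, worth 0.92 × 4.36 = 4.0112 now; the licensee offers that and keeps 15.9888.
Round 3 (the licensor proposes): the licensee can get 15.9888 next round, worth 0.92 × 15.9888 = 14.709696 now. The licensor offers 14.709696 and keeps 20 − 14.709696 = 5.290304.
Round 2 (the licensee proposes): the licensor can get 5.290304 next round, worth 0.92 × 5.290304 = 4.86707968 now; the licensee offers that and keeps 15.13292032.
Round 1 (the licensor proposes): the licensee can get 15.13292032 next round, worth 0.92 × 15.13292032 = 13.9222866944 now. The licensor offers 13.9222866944 and keeps 20 − 13.9222866944 = 6.0777133056.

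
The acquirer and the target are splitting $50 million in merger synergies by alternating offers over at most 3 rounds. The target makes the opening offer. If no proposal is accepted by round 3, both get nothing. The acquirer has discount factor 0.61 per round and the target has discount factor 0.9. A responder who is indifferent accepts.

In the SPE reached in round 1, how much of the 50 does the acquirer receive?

By backward induction:
Round 3 (the target proposes): the acquirer will accept anything ≥ 0, so the target offers 0 and keeps 50.
Round 2 (the acquirer proposes): the target can get 50 next round, worth 0.9 × 50 = 45 now; the acquirer offers that and keeps 5.
Round 1 (the target proposes): the acquirer can get 5 next round, worth 0.61 × 5 = 3.05 now, so the target offers 3.05, keeping 46.95.

3.05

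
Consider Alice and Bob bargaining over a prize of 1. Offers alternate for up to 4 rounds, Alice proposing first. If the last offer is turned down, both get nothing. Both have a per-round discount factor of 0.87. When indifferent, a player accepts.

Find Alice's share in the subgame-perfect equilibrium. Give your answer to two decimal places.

Round 4 (Bob proposes): rejection yields 0 for Alice; Bob offers 0 and keeps 1.
Round 3 (Alice proposes): Bob can get 1 next round, worth 0.87 × 1 = 0.87 now, so Alice offers 0.87, keeping 0.13.
Round 2 (Bob proposes): Alice can get 0.13 next round, worth 0.87 × 0.13 = 0.1131 now. Bob offers 0.1131 and keeps 1 − 0.1131 = 0.8869.
Round 1 (Alice proposes): Bob can get 0.8869 next round, worth 0.87 × 0.8869 = 0.771603 now. Alice offers 0.771603 and keeps 1 − 0.771603 = 0.228397.

0.23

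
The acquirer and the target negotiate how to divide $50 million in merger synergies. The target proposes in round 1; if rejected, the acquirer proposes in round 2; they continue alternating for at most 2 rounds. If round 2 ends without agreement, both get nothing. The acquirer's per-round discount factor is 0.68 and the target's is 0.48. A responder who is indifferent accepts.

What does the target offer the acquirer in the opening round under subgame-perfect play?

Round 2 (the acquirer proposes): rejection yields 0 for the target; the acquirer offers 0 and keeps 50.
Round 1 (the target proposes): the acquirer can get 50 next round, worth 0.68 × 50 = 34 now. The target offers 34 and keeps 50 − 34 = 16.

34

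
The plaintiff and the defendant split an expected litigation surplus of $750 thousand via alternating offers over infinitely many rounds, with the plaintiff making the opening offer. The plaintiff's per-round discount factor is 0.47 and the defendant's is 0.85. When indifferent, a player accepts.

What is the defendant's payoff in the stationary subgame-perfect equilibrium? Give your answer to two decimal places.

562.66

In a stationary SPE each proposer offers the other exactly their discounted continuation value.
If the plaintiff keeps x when proposing and the defendant keeps y when proposing, then x = 750 − 0.85y and y = 750 − 0.47x.
Solving: x = 750(1 − 0.85) / (1 − 0.47·0.85) = 112.5 / 0.6005 ≈ 187.3439.
The defendant gets 750 − 187.3439 ≈ 562.6561.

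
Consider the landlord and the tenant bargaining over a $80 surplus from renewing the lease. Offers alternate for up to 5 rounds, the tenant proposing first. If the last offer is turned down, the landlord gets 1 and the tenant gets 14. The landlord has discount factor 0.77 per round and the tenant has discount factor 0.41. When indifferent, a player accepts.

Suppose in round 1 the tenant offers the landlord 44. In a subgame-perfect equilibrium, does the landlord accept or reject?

Reject

Work out the landlord's continuation value if the offer is rejected.
Round 5 (the tenant proposes): the landlord gets 1 if talks fail, so the tenant offers 1 and keeps 79.
Round 4 (the landlord proposes): the tenant can get 79 next round, worth 0.41 × 79 = 32.39 now, so the landlord offers 32.39, keeping 47.61.
Round 3 (the tenant proposes): the landlord can get 47.61 next round, worth 0.77 × 47.61 = 36.6597 now. The tenant offers 36.6597 and keeps 80 − 36.6597 = 43.3403.
Round 2 (the landlord proposes): the tenant can get 43.3403 next round, worth 0.41 × 43.3403 = 17.769523 now, so the landlord offers 17.769523, keeping 62.230477.
So by rejecting in round 1, the landlord gets 62.230477 next round, worth 0.77 × 62.230477 = 47.91746729 now.
Offer 44 < 47.91746729, so the landlord rejects.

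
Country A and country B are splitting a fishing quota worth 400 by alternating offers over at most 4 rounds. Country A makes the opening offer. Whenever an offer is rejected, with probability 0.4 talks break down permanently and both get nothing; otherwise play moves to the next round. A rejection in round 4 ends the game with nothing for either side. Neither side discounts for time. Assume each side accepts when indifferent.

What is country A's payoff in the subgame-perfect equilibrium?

Round 4 (country B proposes): rejection yields 0 for country A; country B offers 0 and keeps 400.
Round 3 (country A proposes): rejecting gives country B an expected 0.6 × 400 = 240. Country A offers 240 and keeps 400 − 240 = 160.
Round 2 (country B proposes): rejecting gives country A an expected 0.6 × 160 = 96. Country B offers 96 and keeps 400 − 96 = 304.
Round 1 (country A proposes): rejecting gives country B an expected 0.6 × 304 = 182.4; country A offers that and keeps 217.6.

217.6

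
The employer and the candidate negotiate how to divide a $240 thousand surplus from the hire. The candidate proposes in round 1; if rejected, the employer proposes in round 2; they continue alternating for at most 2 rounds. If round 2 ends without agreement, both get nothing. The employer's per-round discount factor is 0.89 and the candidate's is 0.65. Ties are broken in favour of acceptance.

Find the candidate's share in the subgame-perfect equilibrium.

26.4

Round 2 (the employer proposes): rejection yields 0 for the candidate; the employer offers 0 and keeps 240.
Round 1 (the candidate proposes): the employer can get 240 next round, worth 0.89 × 240 = 213.6 now. The candidate offers 213.6 and keeps 240 − 213.6 = 26.4.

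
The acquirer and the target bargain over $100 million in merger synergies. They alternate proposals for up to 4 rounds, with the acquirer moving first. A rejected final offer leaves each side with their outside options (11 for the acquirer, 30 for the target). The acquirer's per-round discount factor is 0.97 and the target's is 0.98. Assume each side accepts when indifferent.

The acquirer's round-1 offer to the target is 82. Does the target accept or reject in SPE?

Reject

Round 4 (the target proposes): the acquirer gets 11 if talks fail, so the target offers 11 and keeps 89.
Round 3 (the acquirer proposes): the target can get 89 next round, worth 0.98 × 89 = 87.22 now, so the acquirer offers 87.22, keeping 12.78.
Round 2 (the target proposes): the acquirer can get 12.78 next round, worth 0.97 × 12.78 = 12.3966 now. The target offers 12.3966 and keeps 100 − 12.3966 = 87.6034.
So by rejecting in round 1, the target gets 87.6034 next round, worth 0.98 × 87.6034 = 85.851332 now.
Offer 82 < 85.851332, so the target rejects.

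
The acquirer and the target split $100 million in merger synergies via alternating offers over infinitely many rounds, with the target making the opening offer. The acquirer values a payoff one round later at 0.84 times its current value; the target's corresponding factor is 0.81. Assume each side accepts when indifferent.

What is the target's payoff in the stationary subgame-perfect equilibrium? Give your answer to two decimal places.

Let x be the target's share when the target proposes and y be the acquirer's share when the acquirer proposes.
The acquirer accepts iff offered ≥ 0.84·y, so x = 100 − 0.84y. Symmetrically y = 100 − 0.81x.
Substituting: x = 100 − 0.84(100 − 0.81x), giving x(1 − 0.81·0.84) = 100(1 − 0.84).
So x = 100 × 0.16 / 0.3196 ≈ 50.0626, and the acquirer receives 100 − x ≈ 49.9374.

50.06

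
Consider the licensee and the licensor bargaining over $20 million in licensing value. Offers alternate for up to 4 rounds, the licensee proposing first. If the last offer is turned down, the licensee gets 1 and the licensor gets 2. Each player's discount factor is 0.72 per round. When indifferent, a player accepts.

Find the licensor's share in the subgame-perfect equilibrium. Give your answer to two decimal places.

11.12

Round 4 (the licensor proposes): the licensee gets 1 if talks fail, so the licensor offers 1 and keeps 19.
Round 3 (the licensee proposes): the licensor can get 19 next round, worth 0.72 × 19 = 13.68 now; the licensee offers that and keeps 6.32.
Round 2 (the licensor proposes): the licensee can get 6.32 next round, worth 0.72 × 6.32 = 4.5504 now; the licensor offers that and keeps 15.4496.
Round 1 (the licensee proposes): the licensor can get 15.4496 next round, worth 0.72 × 15.4496 = 11.123712 now, so the licensee offers 11.123712, keeping 8.876288.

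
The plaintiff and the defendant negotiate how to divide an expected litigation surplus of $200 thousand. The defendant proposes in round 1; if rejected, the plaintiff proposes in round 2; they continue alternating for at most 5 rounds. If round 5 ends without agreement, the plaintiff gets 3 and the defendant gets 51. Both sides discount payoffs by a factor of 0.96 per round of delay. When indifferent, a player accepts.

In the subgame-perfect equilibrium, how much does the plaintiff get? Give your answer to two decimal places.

17.31

Solve by backward induction from round 5.
Round 5 (the defendant proposes): the plaintiff gets 3 if talks fail, so the defendant offers 3 and keeps 197.
Round 4 (the plaintiff proposes): the defendant can get 197 next round, worth 0.96 × 197 = 189.12 now. The plaintiff offers 189.12 and keeps 200 − 189.12 = 10.88.
Round 3 (the defendant proposes): the plaintiff can get 10.88 next round, worth 0.96 × 10.88 = 10.4448 now, so the defendant offers 10.4448, keeping 189.5552.
Round 2 (the plaintiff proposes): the defendant can get 189.5552 next round, worth 0.96 × 189.5552 = 181.972992 now. The plaintiff offers 181.972992 and keeps 200 − 181.972992 = 18.027008.
Round 1 (the defendant proposes): the plaintiff can get 18.027008 next round, worth 0.96 × 18.027008 = 17.30592768 now; the defendant offers that and keeps 182.69407232.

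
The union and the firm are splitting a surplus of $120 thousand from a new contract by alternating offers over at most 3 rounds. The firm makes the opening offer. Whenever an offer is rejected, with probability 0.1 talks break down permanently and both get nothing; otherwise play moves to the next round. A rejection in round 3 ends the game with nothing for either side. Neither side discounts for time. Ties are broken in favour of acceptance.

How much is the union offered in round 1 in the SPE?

10.8

Round 3 (the firm proposes): rejection yields 0 for the union; the firm offers 0 and keeps 120.
Round 2 (the union proposes): rejecting gives the firm an expected 0.9 × 120 = 108. The union offers 108 and keeps 120 − 108 = 12.
Round 1 (the firm proposes): rejecting gives the union an expected 0.9 × 12 = 10.8; the firm offers that and keeps 109.2.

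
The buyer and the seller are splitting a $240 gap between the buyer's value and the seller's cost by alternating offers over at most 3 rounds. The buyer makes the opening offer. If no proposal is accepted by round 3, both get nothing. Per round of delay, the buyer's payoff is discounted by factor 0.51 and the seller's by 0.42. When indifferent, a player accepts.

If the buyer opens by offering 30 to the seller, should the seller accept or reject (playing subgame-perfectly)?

Round 3 (the buyer proposes): rejection yields 0 for the seller; the buyer offers 0 and keeps 240.
Round 2 (the seller proposes): the buyer can get 240 next round, worth 0.51 × 240 = 122.4 now; the seller offers that and keeps 117.6.
So by rejecting in round 1, the seller gets 117.6 next round, worth 0.42 × 117.6 = 49.392 now.
Offer 30 < 49.392, so the seller rejects.

Reject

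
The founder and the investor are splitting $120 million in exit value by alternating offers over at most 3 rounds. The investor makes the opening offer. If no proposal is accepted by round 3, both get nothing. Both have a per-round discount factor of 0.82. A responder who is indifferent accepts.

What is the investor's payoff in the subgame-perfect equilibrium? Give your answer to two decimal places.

102.29

Round 3 (the investor proposes): rejection yields 0 for the founder; the investor offers 0 and keeps 120.
Round 2 (the founder proposes): the investor can get 120 next round, worth 0.82 × 120 = 98.4 now, so the founder offers 98.4, keeping 21.6.
Round 1 (the investor proposes): the founder can get 21.6 next round, worth 0.82 × 21.6 = 17.712 now, so the investor offers 17.712, keeping 102.288.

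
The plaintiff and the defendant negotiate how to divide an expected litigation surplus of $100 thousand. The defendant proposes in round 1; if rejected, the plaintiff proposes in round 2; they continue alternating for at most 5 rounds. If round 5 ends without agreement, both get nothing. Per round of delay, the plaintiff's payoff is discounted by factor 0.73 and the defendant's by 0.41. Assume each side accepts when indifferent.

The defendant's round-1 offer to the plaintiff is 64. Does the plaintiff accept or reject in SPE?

Work out the plaintiff's continuation value if the offer is rejected.
Round 5 (the defendant proposes): rejection yields 0 for the plaintiff; the defendant offers 0 and keeps 100.
Round 4 (the plaintiff proposes): the defendant can get 100 next round, worth 0.41 × 100 = 41 now, so the plaintiff offers 41, keeping 59.
Round 3 (the defendant proposes): the plaintiff can get 59 next round, worth 0.73 × 59 = 43.07 now; the defendant offers that and keeps 56.93.
Round 2 (the plaintiff proposes): the defendant can get 56.93 next round, worth 0.41 × 56.93 = 23.3413 now. The plaintiff offers 23.3413 and keeps 100 − 23.3413 = 76.6587.
So by rejecting in round 1, the plaintiff gets 76.6587 next round, worth 0.73 × 76.6587 = 55.960851 now.
Offer 64 ≥ 55.960851, so the plaintiff accepts.

Accept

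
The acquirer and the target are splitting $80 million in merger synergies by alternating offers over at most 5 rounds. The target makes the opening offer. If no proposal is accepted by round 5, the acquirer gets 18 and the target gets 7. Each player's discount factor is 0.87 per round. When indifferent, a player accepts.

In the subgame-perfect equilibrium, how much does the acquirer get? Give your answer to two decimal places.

26.21

Round 5 (the target proposes): the acquirer gets 18 if talks fail, so the target offers 18 and keeps 62.
Round 4 (the acquirer proposes): the target can get 62 next round, worth 0.87 × 62 = 53.94 now; the acquirer offers that and keeps 26.06.
Round 3 (the target proposes): the acquirer can get 26.06 next round, worth 0.87 × 26.06 = 22.6722 now, so the target offers 22.6722, keeping 57.3278.
Round 2 (the acquirer proposes): the target can get 57.3278 next round, worth 0.87 × 57.3278 = 49.875186 now; the acquirer offers that and keeps 30.124814.
Round 1 (the target proposes): the acquirer can get 30.124814 next round, worth 0.87 × 30.124814 = 26.20858818 now; the target offers that and keeps 53.79141182.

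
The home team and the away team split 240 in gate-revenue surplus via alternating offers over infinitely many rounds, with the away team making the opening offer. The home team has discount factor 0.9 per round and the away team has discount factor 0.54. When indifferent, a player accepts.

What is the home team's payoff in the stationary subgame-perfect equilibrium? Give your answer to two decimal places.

193.31

Let x be the away team's share when the away team proposes and y be the home team's share when the home team proposes.
The home team accepts iff offered ≥ 0.9·y, so x = 240 − 0.9y. Symmetrically y = 240 − 0.54x.
Substituting: x = 240 − 0.9(240 − 0.54x), giving x(1 − 0.54·0.9) = 240(1 − 0.9).
So x = 240 × 0.1 / 0.514 ≈ 46.6926, and the home team receives 240 − x ≈ 193.3074.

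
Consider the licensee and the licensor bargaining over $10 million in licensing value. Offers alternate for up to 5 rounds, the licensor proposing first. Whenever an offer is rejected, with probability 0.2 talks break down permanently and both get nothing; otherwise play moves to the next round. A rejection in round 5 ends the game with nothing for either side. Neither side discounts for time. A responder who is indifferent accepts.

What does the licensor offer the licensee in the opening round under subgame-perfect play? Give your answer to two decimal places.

Round 5 (the licensor proposes): rejection yields 0 for the licensee; the licensor offers 0 and keeps 10.
Round 4 (the licensee proposes): rejecting gives the licensor an expected 0.8 × 10 = 8. The licensee offers 8 and keeps 10 − 8 = 2.
Round 3 (the licensor proposes): rejecting gives the licensee an expected 0.8 × 2 = 1.6, so the licensor offers 1.6, keeping 8.4.
Round 2 (the licensee proposes): rejecting gives the licensor an expected 0.8 × 8.4 = 6.72; the licensee offers that and keeps 3.28.
Round 1 (the licensor proposes): rejecting gives the licensee an expected 0.8 × 3.28 = 2.624. The licensor offers 2.624 and keeps 10 − 2.624 = 7.376.

2.62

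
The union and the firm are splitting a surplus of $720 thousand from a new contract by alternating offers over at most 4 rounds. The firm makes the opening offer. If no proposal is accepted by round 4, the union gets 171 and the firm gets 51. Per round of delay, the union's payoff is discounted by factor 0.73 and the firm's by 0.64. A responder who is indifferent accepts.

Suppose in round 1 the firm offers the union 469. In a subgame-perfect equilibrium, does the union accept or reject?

Round 4 (the union proposes): the firm gets 51 if talks fail, so the union offers 51 and keeps 669.
Round 3 (the firm proposes): the union can get 669 next round, worth 0.73 × 669 = 488.37 now; the firm offers that and keeps 231.63.
Round 2 (the union proposes): the firm can get 231.63 next round, worth 0.64 × 231.63 = 148.2432 now, so the union offers 148.2432, keeping 571.7568.
So by rejecting in round 1, the union gets 571.7568 next round, worth 0.73 × 571.7568 = 417.382464 now.
Offer 469 ≥ 417.382464, so the union accepts.

Accept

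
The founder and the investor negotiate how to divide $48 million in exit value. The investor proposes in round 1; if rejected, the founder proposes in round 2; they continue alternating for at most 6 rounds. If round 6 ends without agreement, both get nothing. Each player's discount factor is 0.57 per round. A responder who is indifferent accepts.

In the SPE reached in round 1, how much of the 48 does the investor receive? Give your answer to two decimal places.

Round 6 (the founder proposes): the investor will accept anything ≥ 0, so the founder offers 0 and keeps 48.
Round 5 (the investor proposes): the founder can get 48 next round, worth 0.57 × 48 = 27.36 now, so the investor offers 27.36, keeping 20.64.
Round 4 (the founder proposes): the investor can get 20.64 next round, worth 0.57 × 20.64 = 11.7648 now; the founder offers that and keeps 36.2352.
Round 3 (the investor proposes): the founder can get 36.2352 next round, worth 0.57 × 36.2352 = 20.654064 now; the investor offers that and keeps 27.345936.
Round 2 (the founder proposes): the investor can get 27.345936 next round, worth 0.57 × 27.345936 = 15.58718352 now. The founder offers 15.58718352 and keeps 48 − 15.58718352 = 32.41281648.
Round 1 (the investor proposes): the founder can get 32.41281648 next round, worth 0.57 × 32.41281648 = 18.4753053936 now, so the investor offers 18.4753053936, keeping 29.5246946064.

29.52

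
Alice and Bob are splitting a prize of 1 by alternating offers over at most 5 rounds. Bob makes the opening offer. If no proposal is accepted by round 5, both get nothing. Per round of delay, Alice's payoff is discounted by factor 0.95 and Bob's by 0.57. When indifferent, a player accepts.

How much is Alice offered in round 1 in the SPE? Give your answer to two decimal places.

0.63

Round 5 (Bob proposes): rejection yields 0 for Alice; Bob offers 0 and keeps 1.
Round 4 (Alice proposes): Bob can get 1 next round, worth 0.57 × 1 = 0.57 now. Alice offers 0.57 and keeps 1 − 0.57 = 0.43.
Round 3 (Bob proposes): Alice can get 0.43 next round, worth 0.95 × 0.43 = 0.4085 now, so Bob offers 0.4085, keeping 0.5915.
Round 2 (Alice proposes): Bob can get 0.5915 next round, worth 0.57 × 0.5915 = 0.337155 now; Alice offers that and keeps 0.662845.
Round 1 (Bob proposes): Alice can get 0.662845 next round, worth 0.95 × 0.662845 = 0.62970275 now; Bob offers that and keeps 0.37029725.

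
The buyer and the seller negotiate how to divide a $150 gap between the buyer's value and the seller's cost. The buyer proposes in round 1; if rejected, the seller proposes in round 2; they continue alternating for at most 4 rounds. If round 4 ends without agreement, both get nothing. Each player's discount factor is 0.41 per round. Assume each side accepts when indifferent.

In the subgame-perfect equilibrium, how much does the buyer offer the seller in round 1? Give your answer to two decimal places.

46.62

Work backward from the last round.
Round 4 (the seller proposes): the buyer will accept anything ≥ 0, so the seller offers 0 and keeps 150.
Round 3 (the buyer proposes): the seller can get 150 next round, worth 0.41 × 150 = 61.5 now, so the buyer offers 61.5, keeping 88.5.
Round 2 (the seller proposes): the buyer can get 88.5 next round, worth 0.41 × 88.5 = 36.285 now, so the seller offers 36.285, keeping 113.715.
Round 1 (the buyer proposes): the seller can get 113.715 next round, worth 0.41 × 113.715 = 46.62315 now. The buyer offers 46.62315 and keeps 150 − 46.62315 = 103.37685.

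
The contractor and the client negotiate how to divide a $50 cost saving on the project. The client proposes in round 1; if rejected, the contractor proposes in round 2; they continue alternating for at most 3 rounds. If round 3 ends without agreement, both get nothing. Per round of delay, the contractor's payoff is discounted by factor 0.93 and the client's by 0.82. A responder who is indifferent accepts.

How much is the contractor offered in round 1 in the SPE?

8.37

Round 3 (the client proposes): the contractor will accept anything ≥ 0, so the client offers 0 and keeps 50.
Round 2 (the contractor proposes): the client can get 50 next round, worth 0.82 × 50 = 41 now, so the contractor offers 41, keeping 9.
Round 1 (the client proposes): the contractor can get 9 next round, worth 0.93 × 9 = 8.37 now. The client offers 8.37 and keeps 50 − 8.37 = 41.63.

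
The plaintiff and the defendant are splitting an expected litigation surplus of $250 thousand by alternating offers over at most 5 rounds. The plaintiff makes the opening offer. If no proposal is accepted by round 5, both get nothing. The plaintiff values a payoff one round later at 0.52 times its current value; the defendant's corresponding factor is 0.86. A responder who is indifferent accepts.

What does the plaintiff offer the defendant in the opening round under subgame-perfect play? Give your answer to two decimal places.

149.35

Solve by backward induction from round 5.
Round 5 (the plaintiff proposes): rejection yields 0 for the defendant; the plaintiff offers 0 and keeps 250.
Round 4 (the defendant proposes): the plaintiff can get 250 next round, worth 0.52 × 250 = 130 now. The defendant offers 130 and keeps 250 − 130 = 120.
Round 3 (the plaintiff proposes): the defendant can get 120 next round, worth 0.86 × 120 = 103.2 now; the plaintiff offers that and keeps 146.8.
Round 2 (the defendant proposes): the plaintiff can get 146.8 next round, worth 0.52 × 146.8 = 76.336 now. The defendant offers 76.336 and keeps 250 − 76.336 = 173.664.
Round 1 (the plaintiff proposes): the defendant can get 173.664 next round, worth 0.86 × 173.664 = 149.35104 now. The plaintiff offers 149.35104 and keeps 250 − 149.35104 = 100.64896.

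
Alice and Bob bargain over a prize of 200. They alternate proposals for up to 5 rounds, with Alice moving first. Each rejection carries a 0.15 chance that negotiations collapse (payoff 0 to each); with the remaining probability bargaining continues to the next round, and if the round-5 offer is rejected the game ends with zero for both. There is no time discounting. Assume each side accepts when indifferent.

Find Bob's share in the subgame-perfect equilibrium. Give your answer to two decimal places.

43.92

Round 5 (Alice proposes): Bob will accept anything ≥ 0, so Alice offers 0 and keeps 200.
Round 4 (Bob proposes): rejecting gives Alice an expected 0.85 × 200 = 170, so Bob offers 170, keeping 30.
Round 3 (Alice proposes): rejecting gives Bob an expected 0.85 × 30 = 25.5; Alice offers that and keeps 174.5.
Round 2 (Bob proposes): rejecting gives Alice an expected 0.85 × 174.5 = 148.325. Bob offers 148.325 and keeps 200 − 148.325 = 51.675.
Round 1 (Alice proposes): rejecting gives Bob an expected 0.85 × 51.675 = 43.92375; Alice offers that and keeps 156.07625.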